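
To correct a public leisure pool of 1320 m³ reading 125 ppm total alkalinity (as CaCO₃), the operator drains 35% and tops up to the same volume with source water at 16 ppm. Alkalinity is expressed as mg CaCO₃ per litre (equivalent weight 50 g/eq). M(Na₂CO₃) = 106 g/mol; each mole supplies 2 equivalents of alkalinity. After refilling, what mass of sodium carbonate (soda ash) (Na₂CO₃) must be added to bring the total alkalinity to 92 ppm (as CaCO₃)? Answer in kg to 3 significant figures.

7.21 kg

Volume: 1320 m³ = 1,320,000 L.
After draining 35% and refilling: 125 × 0.65 + 16 × 0.35 = 86.85 ppm.
Deficit to target: 92 − 86.85 = 5.15 mg/L.
As CaCO₃: 5.15 mg/L × 1,320,000 L = 6798 g; ÷ 50 g/eq ÷ 2 = 67.98 mol Na₂CO₃.
Mass: 67.98 × 106 = 7206 g.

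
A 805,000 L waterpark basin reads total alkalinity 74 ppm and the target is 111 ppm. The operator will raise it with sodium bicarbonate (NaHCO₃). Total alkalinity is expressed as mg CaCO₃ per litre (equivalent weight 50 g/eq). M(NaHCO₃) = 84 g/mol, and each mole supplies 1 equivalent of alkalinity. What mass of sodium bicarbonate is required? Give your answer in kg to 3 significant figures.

Alkalinity to add: (111 − 74) = 37 mg/L as CaCO₃ × 805,000 L = 29,780 g as CaCO₃.
Equivalents: 29,780 g ÷ 50 g/eq = 595.7 eq.
NaHCO₃ supplies 1 eq per mole → 595.7 mol.
Mass: 595.7 mol × 84 g/mol = 50,040 g.

50.0 kg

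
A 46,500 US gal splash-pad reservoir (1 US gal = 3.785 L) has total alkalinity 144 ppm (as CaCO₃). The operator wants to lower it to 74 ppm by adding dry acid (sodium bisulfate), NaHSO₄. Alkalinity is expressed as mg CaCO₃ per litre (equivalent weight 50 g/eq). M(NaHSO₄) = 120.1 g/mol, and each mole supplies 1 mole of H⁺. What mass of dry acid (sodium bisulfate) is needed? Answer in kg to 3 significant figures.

29.6 kg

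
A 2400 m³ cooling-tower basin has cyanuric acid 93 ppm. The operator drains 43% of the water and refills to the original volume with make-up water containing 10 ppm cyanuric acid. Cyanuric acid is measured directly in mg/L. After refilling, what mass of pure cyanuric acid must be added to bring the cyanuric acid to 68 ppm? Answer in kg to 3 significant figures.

Volume: 2400 m³ = 2,400,000 L.
After draining 43% and refilling: 93 × 0.57 + 10 × 0.43 = 57.31 ppm.
Deficit to target: 68 − 57.31 = 10.69 mg/L.
Mass: 10.69 mg/L × 2,400,000 L = 25,660 g cyanuric acid.

25.7 kg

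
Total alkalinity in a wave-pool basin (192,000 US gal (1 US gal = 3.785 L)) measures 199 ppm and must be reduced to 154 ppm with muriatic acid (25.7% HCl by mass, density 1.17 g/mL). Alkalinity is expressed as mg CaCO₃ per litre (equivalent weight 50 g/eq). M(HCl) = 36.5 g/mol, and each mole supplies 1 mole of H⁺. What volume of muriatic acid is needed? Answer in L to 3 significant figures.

Volume: 192,000 US gal × 3.785 L/gal = 726,720 L.
Alkalinity to neutralize: (199 − 154) = 45 mg/L as CaCO₃ × 726,720 L = 32,700 g as CaCO₃.
Equivalents of H⁺ required: 32,700 ÷ 50 g/eq = 654 eq = 654 mol HCl.
Mass of HCl: 654 × 36.5 = 23,870 g.
Mass of 25.7% solution: 23,870 / 0.257 = 92,890 g.
Volume: 92,890 g ÷ 1.17 g/mL = 79,390 mL.

79.4 L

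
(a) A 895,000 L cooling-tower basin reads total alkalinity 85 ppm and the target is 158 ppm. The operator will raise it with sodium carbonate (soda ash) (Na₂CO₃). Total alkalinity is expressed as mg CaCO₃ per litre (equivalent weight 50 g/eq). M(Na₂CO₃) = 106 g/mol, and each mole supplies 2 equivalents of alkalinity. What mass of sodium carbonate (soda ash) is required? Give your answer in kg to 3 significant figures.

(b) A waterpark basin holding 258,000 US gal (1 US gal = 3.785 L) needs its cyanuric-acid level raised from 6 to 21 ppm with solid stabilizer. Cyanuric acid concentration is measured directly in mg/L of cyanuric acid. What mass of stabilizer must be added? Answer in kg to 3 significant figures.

(a) Alkalinity to add: (158 − 85) = 73 mg/L as CaCO₃ × 895,000 L = 65,340 g as CaCO₃.
(a) Equivalents: 65,340 g ÷ 50 g/eq = 1307 eq.
(a) Each mole of Na₂CO₃ supplies 2 eq, so 1307 / 2 = 653.4 mol.
(a) Mass: 653.4 mol × 106 g/mol = 69,260 g.

(b) Volume: 258,000 US gal × 3.785 L/gal = 976,530 L.
(b) CYA to add: (21 − 6) = 15 mg/L × 976,530 L = 14,650 g cyanuric acid.

(a) 69.3 kg; (b) 14.6 kg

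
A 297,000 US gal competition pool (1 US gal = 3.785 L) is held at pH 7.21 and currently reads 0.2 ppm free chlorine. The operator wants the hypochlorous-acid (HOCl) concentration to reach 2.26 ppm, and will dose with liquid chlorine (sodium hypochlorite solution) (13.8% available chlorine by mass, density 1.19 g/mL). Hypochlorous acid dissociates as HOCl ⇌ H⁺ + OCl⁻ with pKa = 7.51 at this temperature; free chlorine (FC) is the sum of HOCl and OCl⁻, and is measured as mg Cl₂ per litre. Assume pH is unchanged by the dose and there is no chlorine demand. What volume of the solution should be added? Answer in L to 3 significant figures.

Volume: 297,000 US gal × 3.785 L/gal = 1,124,145 L.
[OCl⁻]/[HOCl] = 10^(pH − pKa) = 10^(7.21 − 7.51) = 0.5012; fraction as HOCl = 1/(1 + 0.5012) = 0.6661.
Free chlorine required for 2.26 ppm HOCl: 2.26 / 0.6661 = 3.393 ppm.
FC to add: 3.393 − 0.2 = 3.193 mg/L as Cl₂.
Cl₂ equivalent: 3.193 mg/L × 1,124,145 L = 3589 g.
Product at 13.8% available Cl: 3589 / 0.138 = 26,010 g.
Volume: 26,010 g ÷ 1.19 g/mL = 21,860 mL.

21.9 L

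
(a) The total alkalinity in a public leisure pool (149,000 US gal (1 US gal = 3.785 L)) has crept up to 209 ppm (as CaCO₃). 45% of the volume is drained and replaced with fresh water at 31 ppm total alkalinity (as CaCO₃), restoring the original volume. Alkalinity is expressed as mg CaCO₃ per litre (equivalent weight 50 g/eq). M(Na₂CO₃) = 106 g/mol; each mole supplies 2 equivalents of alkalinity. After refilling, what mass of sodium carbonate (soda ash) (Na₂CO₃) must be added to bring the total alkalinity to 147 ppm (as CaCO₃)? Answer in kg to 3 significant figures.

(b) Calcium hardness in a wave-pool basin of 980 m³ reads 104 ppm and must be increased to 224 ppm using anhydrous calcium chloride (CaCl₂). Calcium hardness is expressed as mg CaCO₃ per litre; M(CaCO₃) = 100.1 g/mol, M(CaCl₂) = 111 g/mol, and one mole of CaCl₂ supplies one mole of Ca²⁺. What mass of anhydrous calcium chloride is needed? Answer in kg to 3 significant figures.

(a) 10.8 kg; (b) 130 kg

(a) Volume: 149,000 US gal × 3.785 L/gal = 563,965 L.
(a) After draining 45% and refilling: 209 × 0.55 + 31 × 0.45 = 128.9 ppm.
(a) Deficit to target: 147 − 128.9 = 18.1 mg/L.
(a) As CaCO₃: 18.1 mg/L × 563,965 L = 10,210 g; ÷ 50 g/eq ÷ 2 = 102.1 mol Na₂CO₃.
(a) Mass: 102.1 × 106 = 10,820 g.

(b) Volume: 980 m³ = 980,000 L.
(b) Hardness to add: (224 − 104) = 120 mg/L as CaCO₃ × 980,000 L = 117,600 g as CaCO₃.
(b) Moles of Ca²⁺ (1 mol Ca²⁺ ≡ 1 mol CaCO₃): 117,600 / 100.1 g/mol = 1175 mol.
(b) Mass of CaCl₂: 1175 × 111 = 130,400 g.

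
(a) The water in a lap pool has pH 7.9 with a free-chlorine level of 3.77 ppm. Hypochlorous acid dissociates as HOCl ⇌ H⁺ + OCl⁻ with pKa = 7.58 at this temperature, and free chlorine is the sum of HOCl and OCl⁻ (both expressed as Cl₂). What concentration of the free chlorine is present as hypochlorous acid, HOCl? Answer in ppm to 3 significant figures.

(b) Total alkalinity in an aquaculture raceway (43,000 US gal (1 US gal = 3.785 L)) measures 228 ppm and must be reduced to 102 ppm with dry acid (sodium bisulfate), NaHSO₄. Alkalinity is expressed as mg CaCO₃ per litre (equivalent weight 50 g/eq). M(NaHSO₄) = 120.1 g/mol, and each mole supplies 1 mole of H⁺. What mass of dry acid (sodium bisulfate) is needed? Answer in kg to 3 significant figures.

(a) [OCl⁻]/[HOCl] = 10^(pH − pKa) = 10^(7.9 − 7.58) = 10^0.32 = 2.089.
(a) Fraction as HOCl = 1 / (1 + 2.089) = 0.3237.
(a) HOCl = 0.3237 × 3.77 ppm = 1.22 ppm.

(b) Volume: 43,000 US gal × 3.785 L/gal = 162,755 L.
(b) Alkalinity to neutralize: (228 − 102) = 126 mg/L as CaCO₃ × 162,755 L = 20,510 g as CaCO₃.
(b) Equivalents of H⁺ required: 20,510 ÷ 50 g/eq = 410.1 eq = 410.1 mol NaHSO₄.
(b) Mass of NaHSO₄: 410.1 × 120.1 = 49,260 g.

(a) 1.22 ppm; (b) 49.3 kg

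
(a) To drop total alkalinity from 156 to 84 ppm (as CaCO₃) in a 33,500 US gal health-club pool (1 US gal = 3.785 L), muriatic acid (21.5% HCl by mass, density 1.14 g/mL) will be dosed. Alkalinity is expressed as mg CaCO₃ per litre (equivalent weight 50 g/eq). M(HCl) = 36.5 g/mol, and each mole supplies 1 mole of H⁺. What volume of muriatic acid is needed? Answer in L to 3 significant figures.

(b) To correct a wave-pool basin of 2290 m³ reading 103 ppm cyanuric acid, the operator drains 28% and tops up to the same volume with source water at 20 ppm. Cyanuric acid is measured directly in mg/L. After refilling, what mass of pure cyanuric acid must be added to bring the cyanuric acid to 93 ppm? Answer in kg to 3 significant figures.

(a) Volume: 33,500 US gal × 3.785 L/gal = 126,798 L.
(a) Alkalinity to neutralize: (156 − 84) = 72 mg/L as CaCO₃ × 126,798 L = 9129 g as CaCO₃.
(a) Equivalents of H⁺ required: 9129 ÷ 50 g/eq = 182.6 eq = 182.6 mol HCl.
(a) Mass of HCl: 182.6 × 36.5 = 6664 g.
(a) Mass of 21.5% solution: 6664 / 0.215 = 31,000 g.
(a) Volume: 31,000 g ÷ 1.14 g/mL = 27,190 mL.

(b) Volume: 2290 m³ = 2,290,000 L.
(b) After draining 28% and refilling: 103 × 0.72 + 20 × 0.28 = 79.76 ppm.
(b) Deficit to target: 93 − 79.76 = 13.24 mg/L.
(b) Mass: 13.24 mg/L × 2,290,000 L = 30,320 g cyanuric acid.

(a) 27.2 L; (b) 30.3 kg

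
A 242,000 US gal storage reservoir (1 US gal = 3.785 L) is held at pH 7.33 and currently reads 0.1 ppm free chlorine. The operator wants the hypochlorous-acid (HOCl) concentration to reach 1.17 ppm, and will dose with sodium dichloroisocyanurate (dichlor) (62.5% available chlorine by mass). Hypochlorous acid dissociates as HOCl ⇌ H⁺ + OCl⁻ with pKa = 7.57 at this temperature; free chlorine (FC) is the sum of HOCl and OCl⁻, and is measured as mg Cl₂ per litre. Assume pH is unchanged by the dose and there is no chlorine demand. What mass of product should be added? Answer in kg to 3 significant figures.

Volume: 242,000 US gal × 3.785 L/gal = 915,970 L.
[OCl⁻]/[HOCl] = 10^(pH − pKa) = 10^(7.33 − 7.57) = 0.5754; fraction as HOCl = 1/(1 + 0.5754) = 0.6347.
Free chlorine required for 1.17 ppm HOCl: 1.17 / 0.6347 = 1.843 ppm.
FC to add: 1.843 − 0.1 = 1.743 mg/L as Cl₂.
Cl₂ equivalent: 1.743 mg/L × 915,970 L = 1597 g.
Product at 62.5% available Cl: 1597 / 0.625 = 2555 g.

2.55 kg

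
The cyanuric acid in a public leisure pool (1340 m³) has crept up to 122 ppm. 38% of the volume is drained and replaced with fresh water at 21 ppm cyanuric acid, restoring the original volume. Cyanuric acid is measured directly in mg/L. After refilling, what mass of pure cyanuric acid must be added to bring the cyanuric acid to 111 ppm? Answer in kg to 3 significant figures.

36.7 kg

Volume: 1340 m³ = 1,340,000 L.
After draining 38% and refilling: 122 × 0.62 + 21 × 0.38 = 83.62 ppm.
Deficit to target: 111 − 83.62 = 27.38 mg/L.
Mass: 27.38 mg/L × 1,340,000 L = 36,690 g cyanuric acid.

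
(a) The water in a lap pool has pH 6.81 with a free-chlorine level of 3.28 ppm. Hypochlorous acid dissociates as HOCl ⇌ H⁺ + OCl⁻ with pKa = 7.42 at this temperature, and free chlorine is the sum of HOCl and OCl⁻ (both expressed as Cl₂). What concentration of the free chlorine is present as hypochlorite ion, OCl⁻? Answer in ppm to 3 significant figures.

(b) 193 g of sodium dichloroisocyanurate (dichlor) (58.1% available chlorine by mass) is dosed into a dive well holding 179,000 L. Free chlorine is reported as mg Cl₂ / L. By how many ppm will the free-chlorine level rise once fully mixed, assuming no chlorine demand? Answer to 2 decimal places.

(a) [OCl⁻]/[HOCl] = 10^(pH − pKa) = 10^(6.81 − 7.42) = 10^-0.61 = 0.2455.
(a) Fraction as HOCl = 1 / (1 + 0.2455) = 0.8029.
(a) OCl⁻ = (1 − 0.8029) × 3.28 ppm = 0.6465 ppm.

(b) Available chlorine delivered: 193 g × 0.581 = 112.1 g as Cl₂.
(b) Concentration rise: 112.1 g / 179,000 L = 0.6264 mg/L = 0.63 ppm.

(a) 0.646 ppm; (b) 0.63 ppm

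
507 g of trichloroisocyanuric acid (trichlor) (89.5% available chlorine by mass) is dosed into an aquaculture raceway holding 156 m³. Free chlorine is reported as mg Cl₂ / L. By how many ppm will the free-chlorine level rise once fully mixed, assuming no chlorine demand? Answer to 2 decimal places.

2.91 ppm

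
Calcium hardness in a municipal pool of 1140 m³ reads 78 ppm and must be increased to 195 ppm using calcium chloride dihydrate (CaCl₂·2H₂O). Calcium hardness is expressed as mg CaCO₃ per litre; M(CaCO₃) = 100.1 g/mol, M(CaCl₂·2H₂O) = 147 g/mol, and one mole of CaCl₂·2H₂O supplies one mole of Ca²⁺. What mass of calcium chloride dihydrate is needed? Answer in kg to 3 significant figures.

Volume: 1140 m³ = 1,140,000 L.
Hardness to add: (195 − 78) = 117 mg/L as CaCO₃ × 1,140,000 L = 133,400 g as CaCO₃.
Moles of Ca²⁺ (1 mol Ca²⁺ ≡ 1 mol CaCO₃): 133,400 / 100.1 g/mol = 1332 mol.
Mass of CaCl₂·2H₂O: 1332 × 147 = 195,900 g.

196 kg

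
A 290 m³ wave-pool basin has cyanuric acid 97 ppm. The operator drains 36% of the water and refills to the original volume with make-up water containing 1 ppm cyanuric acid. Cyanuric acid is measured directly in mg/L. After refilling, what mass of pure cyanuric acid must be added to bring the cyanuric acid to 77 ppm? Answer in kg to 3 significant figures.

Volume: 290 m³ = 290,000 L.
After draining 36% and refilling: 97 × 0.64 + 1 × 0.36 = 62.44 ppm.
Deficit to target: 77 − 62.44 = 14.56 mg/L.
Mass: 14.56 mg/L × 290,000 L = 4222 g cyanuric acid.

4.22 kg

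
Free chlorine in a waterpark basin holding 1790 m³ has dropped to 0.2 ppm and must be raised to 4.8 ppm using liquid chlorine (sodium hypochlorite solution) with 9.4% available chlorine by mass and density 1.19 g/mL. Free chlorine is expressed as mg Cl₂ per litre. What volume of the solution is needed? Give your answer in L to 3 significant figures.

Volume: 1790 m³ = 1,790,000 L.
Chlorine deficit: 4.8 − 0.2 = 4.6 ppm = 4.6 mg/L as Cl₂.
Cl₂ equivalent needed: 4.6 mg/L × 1,790,000 L = 8,234,000 mg = 8234 g.
Product at 9.4% available chlorine: 8234 / 0.094 = 87,600 g.
Volume at density 1.19 g/mL: 87,600 g ÷ 1.19 g/mL = 73,610 mL.

73.6 L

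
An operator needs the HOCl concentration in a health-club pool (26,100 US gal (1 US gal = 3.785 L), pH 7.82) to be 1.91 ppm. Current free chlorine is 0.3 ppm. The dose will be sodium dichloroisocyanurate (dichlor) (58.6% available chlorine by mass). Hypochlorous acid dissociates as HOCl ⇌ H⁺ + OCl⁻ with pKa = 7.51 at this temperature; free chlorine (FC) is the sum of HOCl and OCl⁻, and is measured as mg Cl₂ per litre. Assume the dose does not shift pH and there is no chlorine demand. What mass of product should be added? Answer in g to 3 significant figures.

Volume: 26,100 US gal × 3.785 L/gal = 98,788 L.
[OCl⁻]/[HOCl] = 10^(pH − pKa) = 10^(7.82 − 7.51) = 2.042; fraction as HOCl = 1/(1 + 2.042) = 0.3288.
Free chlorine required for 1.91 ppm HOCl: 1.91 / 0.3288 = 5.81 ppm.
FC to add: 5.81 − 0.3 = 5.51 mg/L as Cl₂.
Cl₂ equivalent: 5.51 mg/L × 98,788 L = 544.3 g.
Product at 58.6% available Cl: 544.3 / 0.586 = 928.8 g.

929 g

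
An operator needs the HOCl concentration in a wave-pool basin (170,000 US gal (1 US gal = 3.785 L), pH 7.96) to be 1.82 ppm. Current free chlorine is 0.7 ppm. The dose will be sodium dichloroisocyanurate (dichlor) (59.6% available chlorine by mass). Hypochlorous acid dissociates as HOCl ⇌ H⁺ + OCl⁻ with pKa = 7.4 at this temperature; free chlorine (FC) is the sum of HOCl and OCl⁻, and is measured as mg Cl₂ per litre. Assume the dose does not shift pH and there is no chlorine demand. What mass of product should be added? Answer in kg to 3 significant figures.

Volume: 170,000 US gal × 3.785 L/gal = 643,450 L.
[OCl⁻]/[HOCl] = 10^(pH − pKa) = 10^(7.96 − 7.4) = 3.631; fraction as HOCl = 1/(1 + 3.631) = 0.2159.
Free chlorine required for 1.82 ppm HOCl: 1.82 / 0.2159 = 8.428 ppm.
FC to add: 8.428 − 0.7 = 7.728 mg/L as Cl₂.
Cl₂ equivalent: 7.728 mg/L × 643,450 L = 4973 g.
Product at 59.6% available Cl: 4973 / 0.596 = 8343 g.

8.34 kg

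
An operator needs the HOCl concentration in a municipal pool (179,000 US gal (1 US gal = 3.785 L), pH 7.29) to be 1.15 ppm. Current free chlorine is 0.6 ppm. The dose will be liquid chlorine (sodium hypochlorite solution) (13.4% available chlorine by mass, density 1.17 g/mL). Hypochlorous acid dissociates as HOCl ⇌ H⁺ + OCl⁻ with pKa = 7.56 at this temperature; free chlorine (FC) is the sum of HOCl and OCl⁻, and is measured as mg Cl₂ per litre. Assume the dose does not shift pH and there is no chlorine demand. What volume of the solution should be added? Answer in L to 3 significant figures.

5.05 L

Volume: 179,000 US gal × 3.785 L/gal = 677,515 L.
[OCl⁻]/[HOCl] = 10^(pH − pKa) = 10^(7.29 − 7.56) = 0.537; fraction as HOCl = 1/(1 + 0.537) = 0.6506.
Free chlorine required for 1.15 ppm HOCl: 1.15 / 0.6506 = 1.768 ppm.
FC to add: 1.768 − 0.6 = 1.168 mg/L as Cl₂.
Cl₂ equivalent: 1.168 mg/L × 677,515 L = 791.1 g.
Product at 13.4% available Cl: 791.1 / 0.134 = 5903 g.
Volume: 5903 g ÷ 1.17 g/mL = 5046 mL.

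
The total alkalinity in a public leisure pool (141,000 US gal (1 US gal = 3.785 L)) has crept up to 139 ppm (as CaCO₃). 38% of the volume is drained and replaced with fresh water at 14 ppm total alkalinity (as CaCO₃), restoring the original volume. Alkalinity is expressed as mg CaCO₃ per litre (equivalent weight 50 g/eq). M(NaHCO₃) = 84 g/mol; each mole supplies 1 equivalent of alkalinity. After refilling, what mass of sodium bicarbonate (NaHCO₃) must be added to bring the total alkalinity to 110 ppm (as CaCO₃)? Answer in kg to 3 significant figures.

16.6 kg

Volume: 141,000 US gal × 3.785 L/gal = 533,685 L.
After draining 38% and refilling: 139 × 0.62 + 14 × 0.38 = 91.5 ppm.
Deficit to target: 110 − 91.5 = 18.5 mg/L.
As CaCO₃: 18.5 mg/L × 533,685 L = 9873 g; ÷ 50 g/eq ÷ 1 = 197.5 mol NaHCO₃.
Mass: 197.5 × 84 = 16,590 g.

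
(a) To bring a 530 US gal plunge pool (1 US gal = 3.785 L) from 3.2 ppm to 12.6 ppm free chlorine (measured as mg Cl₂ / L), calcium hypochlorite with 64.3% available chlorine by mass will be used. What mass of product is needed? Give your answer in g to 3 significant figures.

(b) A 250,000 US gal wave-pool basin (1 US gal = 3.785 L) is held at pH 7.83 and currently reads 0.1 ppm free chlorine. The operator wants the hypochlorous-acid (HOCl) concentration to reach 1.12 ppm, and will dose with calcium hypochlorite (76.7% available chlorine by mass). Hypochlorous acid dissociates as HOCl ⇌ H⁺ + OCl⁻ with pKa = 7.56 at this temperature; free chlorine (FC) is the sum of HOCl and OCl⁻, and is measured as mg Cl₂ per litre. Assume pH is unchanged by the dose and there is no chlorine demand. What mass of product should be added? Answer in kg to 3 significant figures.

(a) Volume: 530 US gal × 3.785 L/gal = 2,006 L.
(a) Chlorine deficit: 12.6 − 3.2 = 9.4 ppm = 9.4 mg/L as Cl₂.
(a) Cl₂ equivalent needed: 9.4 mg/L × 2,006 L = 18,860 mg = 18.86 g.
(a) Product at 64.3% available chlorine: 18.86 / 0.643 = 29.33 g.

(b) Volume: 250,000 US gal × 3.785 L/gal = 946,250 L.
(b) [OCl⁻]/[HOCl] = 10^(pH − pKa) = 10^(7.83 − 7.56) = 1.862; fraction as HOCl = 1/(1 + 1.862) = 0.3494.
(b) Free chlorine required for 1.12 ppm HOCl: 1.12 / 0.3494 = 3.206 ppm.
(b) FC to add: 3.206 − 0.1 = 3.106 mg/L as Cl₂.
(b) Cl₂ equivalent: 3.106 mg/L × 946,250 L = 2939 g.
(b) Product at 76.7% available Cl: 2939 / 0.767 = 3831 g.

(a) 29.3 g; (b) 3.83 kg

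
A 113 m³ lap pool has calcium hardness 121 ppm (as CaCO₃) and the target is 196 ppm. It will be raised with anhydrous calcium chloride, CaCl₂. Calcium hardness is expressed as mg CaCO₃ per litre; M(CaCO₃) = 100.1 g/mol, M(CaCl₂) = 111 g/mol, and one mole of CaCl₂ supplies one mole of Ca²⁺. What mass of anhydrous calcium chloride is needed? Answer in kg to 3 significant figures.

9.40 kg

Volume: 113 m³ = 113,000 L.
Hardness to add: (196 − 121) = 75 mg/L as CaCO₃ × 113,000 L = 8475 g as CaCO₃.
Moles of Ca²⁺ (1 mol Ca²⁺ ≡ 1 mol CaCO₃): 8475 / 100.1 g/mol = 84.67 mol.
Mass of CaCl₂: 84.67 × 111 = 9398 g.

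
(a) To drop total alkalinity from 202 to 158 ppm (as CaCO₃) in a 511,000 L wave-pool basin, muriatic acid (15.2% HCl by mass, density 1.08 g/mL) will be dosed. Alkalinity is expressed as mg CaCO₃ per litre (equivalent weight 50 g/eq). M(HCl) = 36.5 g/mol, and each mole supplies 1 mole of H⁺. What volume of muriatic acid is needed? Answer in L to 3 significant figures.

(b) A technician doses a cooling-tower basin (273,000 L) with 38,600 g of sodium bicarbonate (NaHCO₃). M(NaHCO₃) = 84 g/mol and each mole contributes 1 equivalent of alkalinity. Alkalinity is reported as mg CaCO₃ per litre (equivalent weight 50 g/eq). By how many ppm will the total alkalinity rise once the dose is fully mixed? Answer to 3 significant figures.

(a) 100 L; (b) 84.2 ppm

(a) Alkalinity to neutralize: (202 − 158) = 44 mg/L as CaCO₃ × 511,000 L = 22,480 g as CaCO₃.
(a) Equivalents of H⁺ required: 22,480 ÷ 50 g/eq = 449.7 eq = 449.7 mol HCl.
(a) Mass of HCl: 449.7 × 36.5 = 16,410 g.
(a) Mass of 15.2% solution: 16,410 / 0.152 = 108,000 g.
(a) Volume: 108,000 g ÷ 1.08 g/mL = 99,980 mL.

(b) Moles of NaHCO₃: 38,600 g ÷ 84 g/mol = 459.5 mol → 459.5 eq of alkalinity.
(b) As CaCO₃: 459.5 eq × 50 g/eq = 22,980 g.
(b) Rise: 22,980 g / 273,000 L × 1000 = 84.16 mg/L.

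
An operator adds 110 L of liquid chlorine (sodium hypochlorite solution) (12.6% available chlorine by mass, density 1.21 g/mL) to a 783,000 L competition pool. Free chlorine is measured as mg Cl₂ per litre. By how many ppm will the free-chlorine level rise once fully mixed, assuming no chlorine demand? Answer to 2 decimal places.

21.42 ppm

Mass of solution: 110 L × 1000 mL/L × 1.21 g/mL = 133,100 g.
Available chlorine delivered: 133,100 g × 0.126 = 16,770 g as Cl₂.
Concentration rise: 16,770 g / 783,000 L = 21.42 mg/L = 21.42 ppm.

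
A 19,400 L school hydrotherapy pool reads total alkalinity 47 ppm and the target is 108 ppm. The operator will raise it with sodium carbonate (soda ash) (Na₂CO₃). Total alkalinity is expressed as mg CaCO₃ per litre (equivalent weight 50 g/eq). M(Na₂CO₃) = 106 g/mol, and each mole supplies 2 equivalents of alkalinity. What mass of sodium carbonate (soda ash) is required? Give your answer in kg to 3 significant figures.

1.25 kg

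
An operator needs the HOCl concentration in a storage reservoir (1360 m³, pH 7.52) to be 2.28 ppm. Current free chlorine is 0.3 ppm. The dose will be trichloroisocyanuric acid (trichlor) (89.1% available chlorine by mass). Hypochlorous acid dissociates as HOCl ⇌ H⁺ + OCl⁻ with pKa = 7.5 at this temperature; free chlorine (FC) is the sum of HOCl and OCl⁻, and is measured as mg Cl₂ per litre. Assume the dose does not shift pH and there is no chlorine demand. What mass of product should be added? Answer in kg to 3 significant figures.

6.67 kg

Volume: 1360 m³ = 1,360,000 L.
[OCl⁻]/[HOCl] = 10^(pH − pKa) = 10^(7.52 − 7.5) = 1.047; fraction as HOCl = 1/(1 + 1.047) = 0.4885.
Free chlorine required for 2.28 ppm HOCl: 2.28 / 0.4885 = 4.667 ppm.
FC to add: 4.667 − 0.3 = 4.367 mg/L as Cl₂.
Cl₂ equivalent: 4.367 mg/L × 1,360,000 L = 5940 g.
Product at 89.1% available Cl: 5940 / 0.891 = 6666 g.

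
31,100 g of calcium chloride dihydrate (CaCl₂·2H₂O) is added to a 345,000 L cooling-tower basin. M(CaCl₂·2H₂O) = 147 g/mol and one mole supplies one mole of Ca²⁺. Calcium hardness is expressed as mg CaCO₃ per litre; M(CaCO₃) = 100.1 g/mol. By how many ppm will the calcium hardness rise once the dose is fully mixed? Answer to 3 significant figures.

61.4 ppm

Moles of Ca²⁺: 31,100 g ÷ 147 g/mol = 211.6 mol.
As CaCO₃: 211.6 mol × 100.1 g/mol = 21,180 g.
Rise: 21,180 g / 345,000 L × 1000 = 61.38 mg/L.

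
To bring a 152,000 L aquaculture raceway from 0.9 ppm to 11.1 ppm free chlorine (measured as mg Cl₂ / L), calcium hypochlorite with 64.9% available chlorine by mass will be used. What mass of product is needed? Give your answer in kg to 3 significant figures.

Chlorine deficit: 11.1 − 0.9 = 10.2 ppm = 10.2 mg/L as Cl₂.
Cl₂ equivalent needed: 10.2 mg/L × 152,000 L = 1,550,000 mg = 1550 g.
Product at 64.9% available chlorine: 1550 / 0.649 = 2389 g.

2.39 kg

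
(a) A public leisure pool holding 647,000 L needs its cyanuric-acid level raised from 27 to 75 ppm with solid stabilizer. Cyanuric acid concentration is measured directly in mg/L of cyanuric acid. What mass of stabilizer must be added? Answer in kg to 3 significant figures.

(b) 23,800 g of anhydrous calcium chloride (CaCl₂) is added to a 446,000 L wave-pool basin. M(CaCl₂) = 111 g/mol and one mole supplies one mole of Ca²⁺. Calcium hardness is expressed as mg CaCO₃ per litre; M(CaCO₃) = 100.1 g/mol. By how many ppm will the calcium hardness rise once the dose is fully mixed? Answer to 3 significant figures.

(a) 31.1 kg; (b) 48.1 ppm

(a) CYA to add: (75 − 27) = 48 mg/L × 647,000 L = 31,060 g cyanuric acid.

(b) Moles of Ca²⁺: 23,800 g ÷ 111 g/mol = 214.4 mol.
(b) As CaCO₃: 214.4 mol × 100.1 g/mol = 21,460 g.
(b) Rise: 21,460 g / 446,000 L × 1000 = 48.12 mg/L.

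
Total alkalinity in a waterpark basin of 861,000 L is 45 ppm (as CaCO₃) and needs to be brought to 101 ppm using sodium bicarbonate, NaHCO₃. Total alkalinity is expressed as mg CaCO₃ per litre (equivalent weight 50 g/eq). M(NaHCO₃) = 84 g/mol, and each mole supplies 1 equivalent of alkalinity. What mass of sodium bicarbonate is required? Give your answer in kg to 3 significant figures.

Alkalinity to add: (101 − 45) = 56 mg/L as CaCO₃ × 861,000 L = 48,220 g as CaCO₃.
Equivalents: 48,220 g ÷ 50 g/eq = 964.3 eq.
NaHCO₃ supplies 1 eq per mole → 964.3 mol.
Mass: 964.3 mol × 84 g/mol = 81,000 g.

81.0 kg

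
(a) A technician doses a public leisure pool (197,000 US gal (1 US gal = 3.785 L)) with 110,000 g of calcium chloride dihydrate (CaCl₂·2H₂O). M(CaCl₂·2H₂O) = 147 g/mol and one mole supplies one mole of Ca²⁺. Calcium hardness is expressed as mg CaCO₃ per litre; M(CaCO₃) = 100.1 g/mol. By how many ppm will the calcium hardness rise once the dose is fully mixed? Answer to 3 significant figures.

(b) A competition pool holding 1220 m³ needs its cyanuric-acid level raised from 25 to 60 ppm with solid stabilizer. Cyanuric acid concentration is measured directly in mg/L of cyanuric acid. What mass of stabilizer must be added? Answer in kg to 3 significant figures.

(a) Volume: 197,000 US gal × 3.785 L/gal = 745,645 L.
(a) Moles of Ca²⁺: 110,000 g ÷ 147 g/mol = 748.3 mol.
(a) As CaCO₃: 748.3 mol × 100.1 g/mol = 74,900 g.
(a) Rise: 74,900 g / 745,645 L × 1000 = 100.5 mg/L.

(b) Volume: 1220 m³ = 1,220,000 L.
(b) CYA to add: (60 − 25) = 35 mg/L × 1,220,000 L = 42,700 g cyanuric acid.

(a) 100 ppm; (b) 42.7 kg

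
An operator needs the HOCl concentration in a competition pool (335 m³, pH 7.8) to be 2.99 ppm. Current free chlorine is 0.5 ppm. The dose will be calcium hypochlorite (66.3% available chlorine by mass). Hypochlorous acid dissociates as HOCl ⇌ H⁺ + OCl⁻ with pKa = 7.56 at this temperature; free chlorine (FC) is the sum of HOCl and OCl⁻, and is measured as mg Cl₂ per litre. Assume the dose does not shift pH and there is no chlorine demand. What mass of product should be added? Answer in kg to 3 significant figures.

3.88 kg

Volume: 335 m³ = 335,000 L.
[OCl⁻]/[HOCl] = 10^(pH − pKa) = 10^(7.8 − 7.56) = 1.738; fraction as HOCl = 1/(1 + 1.738) = 0.3653.
Free chlorine required for 2.99 ppm HOCl: 2.99 / 0.3653 = 8.186 ppm.
FC to add: 8.186 − 0.5 = 7.686 mg/L as Cl₂.
Cl₂ equivalent: 7.686 mg/L × 335,000 L = 2575 g.
Product at 66.3% available Cl: 2575 / 0.663 = 3884 g.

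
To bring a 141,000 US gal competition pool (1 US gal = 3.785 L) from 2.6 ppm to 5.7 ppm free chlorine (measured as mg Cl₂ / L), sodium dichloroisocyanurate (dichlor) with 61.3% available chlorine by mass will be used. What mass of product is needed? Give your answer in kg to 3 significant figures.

2.70 kg

Volume: 141,000 US gal × 3.785 L/gal = 533,685 L.
Chlorine deficit: 5.7 − 2.6 = 3.1 ppm = 3.1 mg/L as Cl₂.
Cl₂ equivalent needed: 3.1 mg/L × 533,685 L = 1,654,000 mg = 1654 g.
Product at 61.3% available chlorine: 1654 / 0.613 = 2699 g.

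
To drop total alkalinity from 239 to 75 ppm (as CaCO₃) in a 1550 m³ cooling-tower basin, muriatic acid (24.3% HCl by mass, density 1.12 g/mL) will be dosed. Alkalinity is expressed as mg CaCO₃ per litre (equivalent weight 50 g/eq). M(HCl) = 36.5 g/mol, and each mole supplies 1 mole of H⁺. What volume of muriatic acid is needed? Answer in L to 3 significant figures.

Volume: 1550 m³ = 1,550,000 L.
Alkalinity to neutralize: (239 − 75) = 164 mg/L as CaCO₃ × 1,550,000 L = 254,200 g as CaCO₃.
Equivalents of H⁺ required: 254,200 ÷ 50 g/eq = 5084 eq = 5084 mol HCl.
Mass of HCl: 5084 × 36.5 = 185,600 g.
Mass of 24.3% solution: 185,600 / 0.243 = 763,600 g.
Volume: 763,600 g ÷ 1.12 g/mL = 681,800 mL.

682 L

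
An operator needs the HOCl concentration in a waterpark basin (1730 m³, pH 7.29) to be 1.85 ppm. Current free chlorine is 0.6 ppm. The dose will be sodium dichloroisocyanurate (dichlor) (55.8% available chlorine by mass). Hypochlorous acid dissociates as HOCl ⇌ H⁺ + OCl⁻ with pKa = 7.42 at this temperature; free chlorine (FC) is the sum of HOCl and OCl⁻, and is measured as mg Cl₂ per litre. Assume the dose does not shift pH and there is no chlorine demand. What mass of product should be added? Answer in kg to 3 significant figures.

Volume: 1730 m³ = 1,730,000 L.
[OCl⁻]/[HOCl] = 10^(pH − pKa) = 10^(7.29 − 7.42) = 0.7413; fraction as HOCl = 1/(1 + 0.7413) = 0.5743.
Free chlorine required for 1.85 ppm HOCl: 1.85 / 0.5743 = 3.221 ppm.
FC to add: 3.221 − 0.6 = 2.621 mg/L as Cl₂.
Cl₂ equivalent: 2.621 mg/L × 1,730,000 L = 4535 g.
Product at 55.8% available Cl: 4535 / 0.558 = 8127 g.

8.13 kg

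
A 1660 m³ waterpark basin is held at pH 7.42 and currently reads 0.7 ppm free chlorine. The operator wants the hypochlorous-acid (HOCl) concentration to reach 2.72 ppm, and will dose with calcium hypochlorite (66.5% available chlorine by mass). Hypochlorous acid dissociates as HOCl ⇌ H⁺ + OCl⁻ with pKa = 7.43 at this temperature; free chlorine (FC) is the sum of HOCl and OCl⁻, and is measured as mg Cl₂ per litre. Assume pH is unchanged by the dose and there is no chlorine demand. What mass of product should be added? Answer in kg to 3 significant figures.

11.7 kg

Volume: 1660 m³ = 1,660,000 L.
[OCl⁻]/[HOCl] = 10^(pH − pKa) = 10^(7.42 − 7.43) = 0.9772; fraction as HOCl = 1/(1 + 0.9772) = 0.5058.
Free chlorine required for 2.72 ppm HOCl: 2.72 / 0.5058 = 5.378 ppm.
FC to add: 5.378 − 0.7 = 4.678 mg/L as Cl₂.
Cl₂ equivalent: 4.678 mg/L × 1,660,000 L = 7766 g.
Product at 66.5% available Cl: 7766 / 0.665 = 11,680 g.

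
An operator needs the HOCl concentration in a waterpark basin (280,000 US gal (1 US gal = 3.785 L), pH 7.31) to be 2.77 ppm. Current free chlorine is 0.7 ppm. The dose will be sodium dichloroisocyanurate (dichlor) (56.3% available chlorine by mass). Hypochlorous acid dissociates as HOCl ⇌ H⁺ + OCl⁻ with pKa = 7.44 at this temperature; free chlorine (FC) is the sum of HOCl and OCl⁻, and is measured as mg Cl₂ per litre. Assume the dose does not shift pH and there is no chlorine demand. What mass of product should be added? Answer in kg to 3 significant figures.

7.76 kg

Volume: 280,000 US gal × 3.785 L/gal = 1,059,800 L.
[OCl⁻]/[HOCl] = 10^(pH − pKa) = 10^(7.31 − 7.44) = 0.7413; fraction as HOCl = 1/(1 + 0.7413) = 0.5743.
Free chlorine required for 2.77 ppm HOCl: 2.77 / 0.5743 = 4.823 ppm.
FC to add: 4.823 − 0.7 = 4.123 mg/L as Cl₂.
Cl₂ equivalent: 4.123 mg/L × 1,059,800 L = 4370 g.
Product at 56.3% available Cl: 4370 / 0.563 = 7762 g.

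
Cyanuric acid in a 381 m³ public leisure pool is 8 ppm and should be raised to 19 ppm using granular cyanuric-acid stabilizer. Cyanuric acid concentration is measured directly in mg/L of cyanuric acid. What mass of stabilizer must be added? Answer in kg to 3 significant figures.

4.19 kg

Volume: 381 m³ = 381,000 L.
CYA to add: (19 − 8) = 11 mg/L × 381,000 L = 4191 g cyanuric acid.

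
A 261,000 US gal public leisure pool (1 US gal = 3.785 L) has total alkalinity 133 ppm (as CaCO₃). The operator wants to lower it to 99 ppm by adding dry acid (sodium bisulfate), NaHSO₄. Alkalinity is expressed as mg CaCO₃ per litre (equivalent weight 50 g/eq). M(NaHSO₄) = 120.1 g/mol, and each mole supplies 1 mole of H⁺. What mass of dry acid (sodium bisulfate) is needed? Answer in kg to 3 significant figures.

80.7 kg

Volume: 261,000 US gal × 3.785 L/gal = 987,885 L.
Alkalinity to neutralize: (133 − 99) = 34 mg/L as CaCO₃ × 987,885 L = 33,590 g as CaCO₃.
Equivalents of H⁺ required: 33,590 ÷ 50 g/eq = 671.8 eq = 671.8 mol NaHSO₄.
Mass of NaHSO₄: 671.8 × 120.1 = 80,680 g.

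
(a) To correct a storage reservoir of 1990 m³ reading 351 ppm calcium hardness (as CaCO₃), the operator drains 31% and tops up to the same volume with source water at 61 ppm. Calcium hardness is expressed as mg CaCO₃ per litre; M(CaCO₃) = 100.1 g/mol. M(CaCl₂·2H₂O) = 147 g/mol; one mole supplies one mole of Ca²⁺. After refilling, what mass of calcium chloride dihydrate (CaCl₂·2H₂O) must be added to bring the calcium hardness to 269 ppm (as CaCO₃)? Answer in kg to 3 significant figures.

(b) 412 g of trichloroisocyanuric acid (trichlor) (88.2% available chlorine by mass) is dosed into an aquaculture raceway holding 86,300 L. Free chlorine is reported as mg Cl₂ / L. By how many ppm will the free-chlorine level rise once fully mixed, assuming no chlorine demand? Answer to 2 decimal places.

(a) 23.1 kg; (b) 4.21 ppm

(a) Volume: 1990 m³ = 1,990,000 L.
(a) After draining 31% and refilling: 351 × 0.69 + 61 × 0.31 = 261.1 ppm.
(a) Deficit to target: 269 − 261.1 = 7.9 mg/L.
(a) As CaCO₃: 7.9 mg/L × 1,990,000 L = 15,720 g; ÷ 100.1 = 157.1 mol Ca²⁺.
(a) Mass: 157.1 × 147 = 23,090 g.

(b) Available chlorine delivered: 412 g × 0.882 = 363.4 g as Cl₂.
(b) Concentration rise: 363.4 g / 86,300 L = 4.211 mg/L = 4.21 ppm.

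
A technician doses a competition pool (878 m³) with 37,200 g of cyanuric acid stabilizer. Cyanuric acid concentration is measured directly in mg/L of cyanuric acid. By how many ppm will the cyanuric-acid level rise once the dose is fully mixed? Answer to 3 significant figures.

Volume: 878 m³ = 878,000 L.
Rise: 37,200 g / 878,000 L × 1000 = 42.37 mg/L.

42.4 ppm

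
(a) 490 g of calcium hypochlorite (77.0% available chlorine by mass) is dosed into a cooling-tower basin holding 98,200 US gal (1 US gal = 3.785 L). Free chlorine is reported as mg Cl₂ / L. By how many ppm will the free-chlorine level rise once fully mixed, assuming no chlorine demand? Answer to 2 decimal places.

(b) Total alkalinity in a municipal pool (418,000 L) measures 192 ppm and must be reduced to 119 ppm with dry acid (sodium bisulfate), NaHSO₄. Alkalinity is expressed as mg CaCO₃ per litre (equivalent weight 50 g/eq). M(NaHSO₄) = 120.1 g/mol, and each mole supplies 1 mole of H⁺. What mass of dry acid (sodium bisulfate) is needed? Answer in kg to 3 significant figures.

(a) 1.02 ppm; (b) 73.3 kg

(a) Volume: 98,200 US gal × 3.785 L/gal = 371,687 L.
(a) Available chlorine delivered: 490 g × 0.77 = 377.3 g as Cl₂.
(a) Concentration rise: 377.3 g / 371,687 L = 1.015 mg/L = 1.02 ppm.

(b) Alkalinity to neutralize: (192 − 119) = 73 mg/L as CaCO₃ × 418,000 L = 30,510 g as CaCO₃.
(b) Equivalents of H⁺ required: 30,510 ÷ 50 g/eq = 610.3 eq = 610.3 mol NaHSO₄.
(b) Mass of NaHSO₄: 610.3 × 120.1 = 73,290 g.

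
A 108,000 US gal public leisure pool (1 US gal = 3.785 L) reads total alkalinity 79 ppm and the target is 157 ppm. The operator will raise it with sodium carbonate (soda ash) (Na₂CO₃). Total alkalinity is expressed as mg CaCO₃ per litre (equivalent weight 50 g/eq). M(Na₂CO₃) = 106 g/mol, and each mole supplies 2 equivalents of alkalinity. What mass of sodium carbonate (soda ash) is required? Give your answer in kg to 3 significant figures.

33.8 kg

Volume: 108,000 US gal × 3.785 L/gal = 408,780 L.
Alkalinity to add: (157 − 79) = 78 mg/L as CaCO₃ × 408,780 L = 31,880 g as CaCO₃.
Equivalents: 31,880 g ÷ 50 g/eq = 637.7 eq.
Each mole of Na₂CO₃ supplies 2 eq, so 637.7 / 2 = 318.8 mol.
Mass: 318.8 mol × 106 g/mol = 33,800 g.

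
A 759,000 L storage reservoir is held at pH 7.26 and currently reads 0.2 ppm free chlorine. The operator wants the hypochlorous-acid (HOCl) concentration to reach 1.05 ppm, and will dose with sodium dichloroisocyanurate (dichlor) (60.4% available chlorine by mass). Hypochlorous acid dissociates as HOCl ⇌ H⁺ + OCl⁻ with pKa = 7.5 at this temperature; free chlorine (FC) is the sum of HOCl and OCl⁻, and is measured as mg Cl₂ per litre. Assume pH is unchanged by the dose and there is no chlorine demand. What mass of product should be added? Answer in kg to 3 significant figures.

[OCl⁻]/[HOCl] = 10^(pH − pKa) = 10^(7.26 − 7.5) = 0.5754; fraction as HOCl = 1/(1 + 0.5754) = 0.6347.
Free chlorine required for 1.05 ppm HOCl: 1.05 / 0.6347 = 1.654 ppm.
FC to add: 1.654 − 0.2 = 1.454 mg/L as Cl₂.
Cl₂ equivalent: 1.454 mg/L × 759,000 L = 1104 g.
Product at 60.4% available Cl: 1104 / 0.604 = 1827 g.

1.83 kg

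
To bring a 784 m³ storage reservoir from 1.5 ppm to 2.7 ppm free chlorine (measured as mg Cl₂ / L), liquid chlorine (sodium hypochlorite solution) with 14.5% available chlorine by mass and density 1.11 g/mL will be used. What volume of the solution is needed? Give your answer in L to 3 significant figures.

5.85 L

Volume: 784 m³ = 784,000 L.
Chlorine deficit: 2.7 − 1.5 = 1.2 ppm = 1.2 mg/L as Cl₂.
Cl₂ equivalent needed: 1.2 mg/L × 784,000 L = 940,800 mg = 940.8 g.
Product at 14.5% available chlorine: 940.8 / 0.145 = 6488 g.
Volume at density 1.11 g/mL: 6488 g ÷ 1.11 g/mL = 5845 mL.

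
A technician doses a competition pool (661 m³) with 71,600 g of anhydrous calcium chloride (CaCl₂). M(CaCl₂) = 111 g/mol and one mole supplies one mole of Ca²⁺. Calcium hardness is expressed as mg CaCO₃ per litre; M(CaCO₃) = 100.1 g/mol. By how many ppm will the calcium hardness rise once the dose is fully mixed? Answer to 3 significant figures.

Volume: 661 m³ = 661,000 L.
Moles of Ca²⁺: 71,600 g ÷ 111 g/mol = 645 mol.
As CaCO₃: 645 mol × 100.1 g/mol = 64,570 g.
Rise: 64,570 g / 661,000 L × 1000 = 97.68 mg/L.

97.7 ppm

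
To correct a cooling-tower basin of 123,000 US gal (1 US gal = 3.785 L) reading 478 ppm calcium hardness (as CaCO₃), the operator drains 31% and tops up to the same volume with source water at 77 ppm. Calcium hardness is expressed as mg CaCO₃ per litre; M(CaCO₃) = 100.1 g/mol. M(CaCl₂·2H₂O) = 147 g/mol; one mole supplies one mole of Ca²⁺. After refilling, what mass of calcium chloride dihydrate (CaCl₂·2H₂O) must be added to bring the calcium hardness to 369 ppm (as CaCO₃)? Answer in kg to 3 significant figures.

Volume: 123,000 US gal × 3.785 L/gal = 465,555 L.
After draining 31% and refilling: 478 × 0.69 + 77 × 0.31 = 353.69 ppm.
Deficit to target: 369 − 353.69 = 15.31 mg/L.
As CaCO₃: 15.31 mg/L × 465,555 L = 7128 g; ÷ 100.1 = 71.21 mol Ca²⁺.
Mass: 71.21 × 147 = 10,470 g.

10.5 kg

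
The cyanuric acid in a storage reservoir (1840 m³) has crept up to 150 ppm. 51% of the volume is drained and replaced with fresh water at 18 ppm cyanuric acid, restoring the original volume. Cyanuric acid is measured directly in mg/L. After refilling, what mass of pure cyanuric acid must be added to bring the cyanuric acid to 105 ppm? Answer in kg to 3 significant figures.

Volume: 1840 m³ = 1,840,000 L.
After draining 51% and refilling: 150 × 0.49 + 18 × 0.51 = 82.68 ppm.
Deficit to target: 105 − 82.68 = 22.32 mg/L.
Mass: 22.32 mg/L × 1,840,000 L = 41,070 g cyanuric acid.

41.1 kg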